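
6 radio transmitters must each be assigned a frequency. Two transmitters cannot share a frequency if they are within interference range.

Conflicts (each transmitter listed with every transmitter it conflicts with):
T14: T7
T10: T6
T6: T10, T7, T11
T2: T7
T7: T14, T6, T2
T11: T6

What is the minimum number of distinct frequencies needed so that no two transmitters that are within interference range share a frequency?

T6 and T7 conflict, so at least 2 frequencies are needed.
2 frequencies suffice: T14=1, T10=2, T6=1, T2=1, T7=2, T11=2. Every pair that conflicts lands in different frequencies.

2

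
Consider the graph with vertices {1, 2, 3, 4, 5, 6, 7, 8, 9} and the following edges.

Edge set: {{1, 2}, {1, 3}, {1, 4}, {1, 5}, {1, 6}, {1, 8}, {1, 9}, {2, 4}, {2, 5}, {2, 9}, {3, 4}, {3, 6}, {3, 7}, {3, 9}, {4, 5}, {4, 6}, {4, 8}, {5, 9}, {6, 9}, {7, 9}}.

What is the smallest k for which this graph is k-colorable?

4

1, 2, 4, 5 are pairwise adjacent (a clique of size 4), so at least 4 colors are needed.
A valid assignment using 4 colors: 1=red, 2=yellow, 3=green, 4=blue, 5=green, 6=yellow, 7=red, 8=green, 9=blue. Each edge has distinct colors on its endpoints.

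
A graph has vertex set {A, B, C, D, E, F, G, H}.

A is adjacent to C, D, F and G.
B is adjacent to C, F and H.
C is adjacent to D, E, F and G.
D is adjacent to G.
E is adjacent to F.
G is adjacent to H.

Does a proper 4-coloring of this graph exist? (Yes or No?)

Yes

The chromatic number is 4. A, C, D, G are mutually adjacent (a clique of size 4), so at least 4 colors are needed.
One proper 4-coloring: A=3, B=3, C=1, D=4, E=3, F=2, G=2, H=1.
That is already a proper 4-coloring.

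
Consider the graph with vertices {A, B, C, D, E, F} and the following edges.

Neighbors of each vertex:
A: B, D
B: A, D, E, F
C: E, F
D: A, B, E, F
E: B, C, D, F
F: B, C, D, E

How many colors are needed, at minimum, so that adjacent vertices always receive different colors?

4

B, D, E, F are mutually adjacent (a clique of size 4), so at least 4 colors are needed.
4 colors suffice: color 1 → {B, C}; color 2 → {A, E}; color 3 → {D}; color 4 → {F}. Every edge joins two different colors.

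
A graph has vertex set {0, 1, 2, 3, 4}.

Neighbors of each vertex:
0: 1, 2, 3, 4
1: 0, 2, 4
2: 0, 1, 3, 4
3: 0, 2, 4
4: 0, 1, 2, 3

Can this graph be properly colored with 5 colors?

Yes

The chromatic number is 4. 0, 1, 2, 4 are pairwise adjacent (a clique of size 4), so at least 4 colors are needed.
A valid assignment using 4 colors: 0=b, 1=d, 2=c, 3=d, 4=a.
Since 5 ≥ 4, a proper 5-coloring certainly exists.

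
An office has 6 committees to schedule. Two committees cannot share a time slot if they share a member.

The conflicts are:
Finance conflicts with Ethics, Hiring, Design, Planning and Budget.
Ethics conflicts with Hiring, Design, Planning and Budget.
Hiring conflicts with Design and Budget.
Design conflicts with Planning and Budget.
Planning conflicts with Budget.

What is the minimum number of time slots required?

Finance, Ethics, Hiring, Design, Budget are mutually in conflict, so at least 5 time slots are needed.
5 time slots suffice: Finance=2, Ethics=3, Hiring=5, Design=4, Planning=5, Budget=1. No two conflicting committees share a time slot.

5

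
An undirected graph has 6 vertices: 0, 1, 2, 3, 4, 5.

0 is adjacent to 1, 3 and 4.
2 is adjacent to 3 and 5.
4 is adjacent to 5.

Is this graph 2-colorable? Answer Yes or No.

No

The cycle 5-2-3-0-4-5 has odd length 5, so it cannot be 2-colored; at least 3 colors are needed.
So 2 colors are not enough.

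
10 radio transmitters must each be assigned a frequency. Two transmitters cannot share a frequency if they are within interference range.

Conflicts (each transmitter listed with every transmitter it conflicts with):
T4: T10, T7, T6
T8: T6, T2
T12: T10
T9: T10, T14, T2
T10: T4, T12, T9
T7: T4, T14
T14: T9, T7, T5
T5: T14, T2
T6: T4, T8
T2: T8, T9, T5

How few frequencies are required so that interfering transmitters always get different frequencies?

The cycle T9-T14-T7-T4-T10-T9 has odd length 5, so it cannot be 2-colored; at least 3 frequencies are needed.
3 frequencies suffice: T4=1, T8=2, T12=1, T9=3, T10=2, T7=2, T14=1, T5=2, T6=3, T2=1. No two conflicting transmitters share a frequency.

3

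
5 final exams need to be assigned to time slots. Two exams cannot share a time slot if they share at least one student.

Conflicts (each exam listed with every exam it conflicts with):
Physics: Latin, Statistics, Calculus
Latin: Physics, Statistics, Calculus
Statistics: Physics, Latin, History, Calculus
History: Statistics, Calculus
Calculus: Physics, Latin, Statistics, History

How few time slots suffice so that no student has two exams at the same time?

4

Physics, Latin, Statistics, Calculus pairwise conflict, so at least 4 time slots are needed.
A valid assignment using 4 time slots: Physics=3, Latin=4, Statistics=2, History=3, Calculus=1. No two conflicting exams share a time slot.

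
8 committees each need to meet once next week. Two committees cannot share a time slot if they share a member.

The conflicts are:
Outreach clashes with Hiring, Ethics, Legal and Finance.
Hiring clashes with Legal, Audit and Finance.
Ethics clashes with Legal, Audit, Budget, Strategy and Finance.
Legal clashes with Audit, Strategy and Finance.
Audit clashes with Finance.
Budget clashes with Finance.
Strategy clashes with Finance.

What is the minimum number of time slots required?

Ethics, Legal, Audit, Finance are mutually in conflict, so at least 4 time slots are needed.
4 time slots suffice: time slot 1 → {Finance}; time slot 2 → {Hiring, Ethics}; time slot 3 → {Legal, Budget}; time slot 4 → {Outreach, Audit, Strategy}. Each listed conflict is separated.

4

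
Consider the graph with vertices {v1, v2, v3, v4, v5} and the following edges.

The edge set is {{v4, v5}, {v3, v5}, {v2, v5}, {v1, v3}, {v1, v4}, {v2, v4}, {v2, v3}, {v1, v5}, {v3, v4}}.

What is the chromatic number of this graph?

v1, v3, v4, v5 are pairwise adjacent (a clique of size 4), so at least 4 colors are needed.
One proper 4-coloring: v1=yellow, v2=yellow, v3=green, v4=red, v5=blue. Each edge has distinct colors on its endpoints.

4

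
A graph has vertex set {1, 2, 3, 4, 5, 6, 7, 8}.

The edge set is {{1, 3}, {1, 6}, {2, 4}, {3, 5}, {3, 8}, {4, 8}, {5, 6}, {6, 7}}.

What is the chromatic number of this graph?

2

5 and 6 are adjacent, so at least 2 colors are needed.
2 colors suffice: color a → {3, 4, 6}; color b → {1, 2, 5, 7, 8}. No two adjacent vertices share a color.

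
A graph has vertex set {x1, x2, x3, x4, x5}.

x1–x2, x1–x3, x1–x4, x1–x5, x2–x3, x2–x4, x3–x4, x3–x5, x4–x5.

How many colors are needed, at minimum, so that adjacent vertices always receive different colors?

x1, x3, x4, x5 are pairwise adjacent (a clique of size 4), so at least 4 colors are needed.
4 colors suffice: color 1 → {x1}; color 2 → {x3}; color 3 → {x4}; color 4 → {x2, x5}. Every edge joins two different colors.

4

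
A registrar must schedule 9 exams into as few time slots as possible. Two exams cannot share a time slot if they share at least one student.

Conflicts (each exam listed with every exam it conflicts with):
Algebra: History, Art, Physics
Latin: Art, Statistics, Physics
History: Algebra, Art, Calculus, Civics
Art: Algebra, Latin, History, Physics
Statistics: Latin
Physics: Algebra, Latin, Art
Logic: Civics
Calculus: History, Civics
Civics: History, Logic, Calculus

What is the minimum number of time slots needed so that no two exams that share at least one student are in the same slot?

Algebra, History, Art pairwise conflict, so at least 3 time slots are needed.
Using 3 time slots: Algebra=3, Latin=3, History=1, Art=2, Statistics=1, Physics=1, Logic=1, Calculus=3, Civics=2. Every pair that conflicts lands in different time slots.

3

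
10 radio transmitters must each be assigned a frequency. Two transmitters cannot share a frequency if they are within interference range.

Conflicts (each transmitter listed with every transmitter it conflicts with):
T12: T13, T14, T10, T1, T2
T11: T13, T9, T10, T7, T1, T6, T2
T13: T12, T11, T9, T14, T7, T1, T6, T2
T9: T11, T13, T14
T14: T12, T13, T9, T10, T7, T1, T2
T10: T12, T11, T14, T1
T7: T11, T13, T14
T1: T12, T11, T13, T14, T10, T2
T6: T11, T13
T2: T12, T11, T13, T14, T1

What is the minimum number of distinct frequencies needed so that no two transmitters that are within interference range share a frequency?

T12, T13, T14, T1, T2 pairwise conflict, so at least 5 frequencies are needed.
5 frequencies suffice: frequency 1 → {T13, T10}; frequency 2 → {T11, T14}; frequency 3 → {T9, T7, T1, T6}; frequency 4 → {T12}; frequency 5 → {T2}. Every pair that conflicts lands in different frequencies.

5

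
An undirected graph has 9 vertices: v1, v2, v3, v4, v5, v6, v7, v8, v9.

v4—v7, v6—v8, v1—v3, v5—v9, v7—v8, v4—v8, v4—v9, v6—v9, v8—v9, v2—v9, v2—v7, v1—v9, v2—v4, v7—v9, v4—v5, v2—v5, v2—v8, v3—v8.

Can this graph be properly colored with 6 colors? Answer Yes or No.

Yes

The chromatic number is 5. v2, v4, v7, v8, v9 are mutually adjacent (a clique of size 5), so at least 5 colors are needed.
5 colors suffice: v1=2, v2=4, v3=1, v4=3, v5=2, v6=3, v7=5, v8=2, v9=1.
Since 6 ≥ 5, a proper 6-coloring certainly exists.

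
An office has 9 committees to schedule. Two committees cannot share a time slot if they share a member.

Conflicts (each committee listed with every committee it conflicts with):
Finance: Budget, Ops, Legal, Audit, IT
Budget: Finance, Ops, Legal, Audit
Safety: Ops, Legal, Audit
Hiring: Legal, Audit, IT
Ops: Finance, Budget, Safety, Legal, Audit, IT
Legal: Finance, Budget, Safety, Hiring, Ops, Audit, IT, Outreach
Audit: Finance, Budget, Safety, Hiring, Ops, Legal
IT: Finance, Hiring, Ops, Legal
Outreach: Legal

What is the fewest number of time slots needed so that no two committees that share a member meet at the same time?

Finance, Budget, Ops, Legal, Audit all conflict with each other, so at least 5 time slots are needed.
Using 5 time slots: Finance=4, Budget=5, Safety=4, Hiring=3, Ops=3, Legal=1, Audit=2, IT=2, Outreach=2. No two conflicting committees share a time slot.

5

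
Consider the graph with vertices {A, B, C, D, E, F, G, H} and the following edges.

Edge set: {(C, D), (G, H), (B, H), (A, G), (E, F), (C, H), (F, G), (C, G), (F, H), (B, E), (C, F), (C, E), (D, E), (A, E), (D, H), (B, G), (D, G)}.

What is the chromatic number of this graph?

C, D, G, H are mutually adjacent (a clique of size 4), so at least 4 colors are needed.
One proper 4-coloring: A=2, B=2, C=2, D=4, E=1, F=4, G=1, H=3. Every edge joins two different colors.

4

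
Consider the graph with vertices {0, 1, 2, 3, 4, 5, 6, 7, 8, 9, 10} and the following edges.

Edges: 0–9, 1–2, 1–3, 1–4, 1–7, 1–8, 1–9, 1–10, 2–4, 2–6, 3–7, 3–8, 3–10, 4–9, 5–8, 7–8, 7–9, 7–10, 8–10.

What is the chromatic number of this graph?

5

1, 3, 7, 8, 10 form a clique, so at least 5 colors are needed.
5 colors suffice: color red → {0, 1, 5, 6}; color blue → {2, 8, 9}; color green → {4, 7}; color yellow → {10}; color purple → {3}. No two adjacent vertices share a color.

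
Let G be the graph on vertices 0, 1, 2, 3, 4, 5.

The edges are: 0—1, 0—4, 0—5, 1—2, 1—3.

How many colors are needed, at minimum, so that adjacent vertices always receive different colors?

2

0 and 5 are adjacent, so at least 2 colors are needed.
One proper 2-coloring: 0=blue, 1=red, 2=blue, 3=blue, 4=red, 5=red. No two adjacent vertices share a color.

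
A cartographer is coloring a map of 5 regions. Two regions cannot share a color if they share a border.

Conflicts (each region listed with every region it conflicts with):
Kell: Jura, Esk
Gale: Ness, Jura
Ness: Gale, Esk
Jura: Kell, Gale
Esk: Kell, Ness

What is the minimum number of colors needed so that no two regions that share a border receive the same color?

3

The cycle Esk-Ness-Gale-Jura-Kell-Esk has odd length 5, so it cannot be 2-colored; at least 3 colors are needed.
3 colors suffice: color 1 → {Gale, Esk}; color 2 → {Ness, Jura}; color 3 → {Kell}. No two conflicting regions share a color.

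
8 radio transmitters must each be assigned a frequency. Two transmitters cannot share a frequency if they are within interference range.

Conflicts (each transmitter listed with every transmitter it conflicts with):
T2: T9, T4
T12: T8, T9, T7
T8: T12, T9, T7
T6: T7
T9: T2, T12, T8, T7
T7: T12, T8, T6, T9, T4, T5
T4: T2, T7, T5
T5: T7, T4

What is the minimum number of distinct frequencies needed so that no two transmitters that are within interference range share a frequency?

T12, T8, T9, T7 are mutually in conflict, so at least 4 frequencies are needed.
4 frequencies suffice: frequency 1 → {T2, T7}; frequency 2 → {T6, T9, T4}; frequency 3 → {T8, T5}; frequency 4 → {T12}. No two conflicting transmitters share a frequency.

4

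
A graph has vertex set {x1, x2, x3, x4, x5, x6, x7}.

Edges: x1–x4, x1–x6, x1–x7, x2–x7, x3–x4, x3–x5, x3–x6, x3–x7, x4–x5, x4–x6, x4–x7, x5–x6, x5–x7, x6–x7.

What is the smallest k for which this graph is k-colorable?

x3, x4, x5, x6, x7 are pairwise adjacent (a clique of size 5), so at least 5 colors are needed.
One proper 5-coloring: x1=yellow, x2=blue, x3=yellow, x4=blue, x5=purple, x6=green, x7=red. Every edge joins two different colors.

5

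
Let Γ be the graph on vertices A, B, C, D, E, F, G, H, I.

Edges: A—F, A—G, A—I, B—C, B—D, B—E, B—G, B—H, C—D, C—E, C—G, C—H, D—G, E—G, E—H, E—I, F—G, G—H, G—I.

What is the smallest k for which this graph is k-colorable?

5

B, C, E, G, H form a clique, so at least 5 colors are needed.
One proper 5-coloring: A=2, B=3, C=4, D=2, E=2, F=3, G=1, H=5, I=3. No two adjacent vertices share a color.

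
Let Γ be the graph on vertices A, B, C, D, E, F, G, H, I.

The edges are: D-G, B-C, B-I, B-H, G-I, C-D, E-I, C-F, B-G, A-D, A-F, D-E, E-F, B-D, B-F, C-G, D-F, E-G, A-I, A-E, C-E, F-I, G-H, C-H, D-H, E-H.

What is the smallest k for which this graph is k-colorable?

5

B, C, D, G, H are mutually adjacent (a clique of size 5), so at least 5 colors are needed.
A valid assignment using 5 colors: A=yellow, B=blue, C=yellow, D=red, E=blue, F=green, G=green, H=purple, I=red. Every edge joins two different colors.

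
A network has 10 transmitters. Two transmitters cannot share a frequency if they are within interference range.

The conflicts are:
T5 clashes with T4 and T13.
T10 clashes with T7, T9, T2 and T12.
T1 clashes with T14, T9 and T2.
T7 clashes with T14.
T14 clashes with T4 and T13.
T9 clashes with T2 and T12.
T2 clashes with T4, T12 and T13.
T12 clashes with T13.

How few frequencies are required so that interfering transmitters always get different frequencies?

T10, T9, T2, T12 all conflict with each other, so at least 4 frequencies are needed.
A valid assignment using 4 frequencies: T5=1, T10=3, T1=2, T7=2, T14=1, T9=4, T2=1, T4=2, T12=2, T13=3. Each listed conflict is separated.

4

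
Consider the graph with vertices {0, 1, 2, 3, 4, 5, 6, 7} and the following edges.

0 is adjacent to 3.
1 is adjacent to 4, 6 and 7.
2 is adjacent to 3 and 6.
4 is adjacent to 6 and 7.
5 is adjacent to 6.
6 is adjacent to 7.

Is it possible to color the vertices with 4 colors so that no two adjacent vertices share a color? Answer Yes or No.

Yes

The chromatic number is 4. 1, 4, 6, 7 form a clique, so at least 4 colors are needed.
4 colors suffice: color red → {3, 6}; color blue → {0, 1, 2, 5}; color green → {4}; color yellow → {7}.
That is already a proper 4-coloring.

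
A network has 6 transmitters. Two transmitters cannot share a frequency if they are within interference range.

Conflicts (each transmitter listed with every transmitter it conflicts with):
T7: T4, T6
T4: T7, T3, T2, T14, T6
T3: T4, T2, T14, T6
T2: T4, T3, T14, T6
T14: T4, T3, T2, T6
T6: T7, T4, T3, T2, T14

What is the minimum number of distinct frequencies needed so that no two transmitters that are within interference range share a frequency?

T4, T3, T2, T14, T6 are mutually in conflict, so at least 5 frequencies are needed.
Using 5 frequencies: T7=3, T4=1, T3=5, T2=4, T14=3, T6=2. No two conflicting transmitters share a frequency.

5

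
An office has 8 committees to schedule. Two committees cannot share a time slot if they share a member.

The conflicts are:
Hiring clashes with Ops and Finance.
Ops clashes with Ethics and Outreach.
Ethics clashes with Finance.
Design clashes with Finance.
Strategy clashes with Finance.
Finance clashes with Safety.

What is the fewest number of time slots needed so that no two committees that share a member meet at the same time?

Strategy and Finance conflict, so at least 2 time slots are needed.
A valid assignment using 2 time slots: Hiring=2, Ops=1, Ethics=2, Design=2, Strategy=2, Finance=1, Safety=2, Outreach=2. No two conflicting committees share a time slot.

2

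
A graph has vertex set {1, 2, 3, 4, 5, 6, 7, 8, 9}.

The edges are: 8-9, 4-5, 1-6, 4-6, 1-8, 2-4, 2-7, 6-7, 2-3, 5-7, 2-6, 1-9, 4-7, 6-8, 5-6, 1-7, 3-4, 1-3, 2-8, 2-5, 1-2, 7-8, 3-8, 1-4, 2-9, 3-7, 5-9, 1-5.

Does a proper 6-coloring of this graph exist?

Yes

The chromatic number is 6. 1, 2, 4, 5, 6, 7 are pairwise adjacent (a clique of size 6), so at least 6 colors are needed.
6 colors suffice: color red → {2}; color blue → {1}; color green → {7, 9}; color yellow → {5, 8}; color purple → {3, 6}; color orange → {4}.
That is already a proper 6-coloring.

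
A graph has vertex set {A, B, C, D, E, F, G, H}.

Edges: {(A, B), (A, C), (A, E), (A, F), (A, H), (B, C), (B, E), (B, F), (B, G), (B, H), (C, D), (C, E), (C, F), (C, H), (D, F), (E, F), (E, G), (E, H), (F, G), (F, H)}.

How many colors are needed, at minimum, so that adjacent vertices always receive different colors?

A, B, C, E, F, H form a clique, so at least 6 colors are needed.
6 colors suffice: A=5, B=2, C=4, D=2, E=3, F=1, G=4, H=6. Every edge joins two different colors.

6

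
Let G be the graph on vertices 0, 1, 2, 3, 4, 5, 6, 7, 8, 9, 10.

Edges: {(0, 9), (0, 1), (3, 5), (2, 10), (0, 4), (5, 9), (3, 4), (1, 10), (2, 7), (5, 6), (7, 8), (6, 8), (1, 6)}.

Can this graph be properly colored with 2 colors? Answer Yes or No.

The cycle 6-1-0-9-5-6 has odd length 5, so it cannot be 2-colored; at least 3 colors are needed.
So 2 colors are not enough.

No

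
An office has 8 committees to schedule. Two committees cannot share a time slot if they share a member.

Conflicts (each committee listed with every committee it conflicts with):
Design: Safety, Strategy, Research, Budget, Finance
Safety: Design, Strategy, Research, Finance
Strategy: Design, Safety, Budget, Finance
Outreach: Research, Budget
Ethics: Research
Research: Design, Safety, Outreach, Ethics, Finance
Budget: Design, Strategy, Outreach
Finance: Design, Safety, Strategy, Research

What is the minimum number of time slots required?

4

Design, Safety, Research, Finance all conflict with each other, so at least 4 time slots are needed.
A valid assignment using 4 time slots: Design=2, Safety=4, Strategy=1, Outreach=2, Ethics=2, Research=1, Budget=3, Finance=3. Each listed conflict is separated.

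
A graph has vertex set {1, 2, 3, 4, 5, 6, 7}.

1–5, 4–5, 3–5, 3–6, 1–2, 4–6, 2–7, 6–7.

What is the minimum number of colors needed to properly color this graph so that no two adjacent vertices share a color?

2

2 and 7 are adjacent, so at least 2 colors are needed.
2 colors suffice: color red → {2, 5, 6}; color blue → {1, 3, 4, 7}. Each edge has distinct colors on its endpoints.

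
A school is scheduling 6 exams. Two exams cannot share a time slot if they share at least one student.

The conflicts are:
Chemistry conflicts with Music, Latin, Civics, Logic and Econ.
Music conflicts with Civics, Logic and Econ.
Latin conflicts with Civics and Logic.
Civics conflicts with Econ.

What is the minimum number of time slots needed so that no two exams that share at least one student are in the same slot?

Chemistry, Music, Civics, Econ are mutually in conflict, so at least 4 time slots are needed.
4 time slots suffice: time slot 1 → {Chemistry}; time slot 2 → {Civics, Logic}; time slot 3 → {Music, Latin}; time slot 4 → {Econ}. Every pair that conflicts lands in different time slots.

4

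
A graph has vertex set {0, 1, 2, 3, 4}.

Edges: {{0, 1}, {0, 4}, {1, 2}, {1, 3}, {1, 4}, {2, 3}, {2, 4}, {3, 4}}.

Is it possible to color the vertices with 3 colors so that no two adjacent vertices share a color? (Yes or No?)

1, 2, 3, 4 are mutually adjacent (a clique of size 4), so at least 4 colors are needed.
So 3 colors are not enough.

No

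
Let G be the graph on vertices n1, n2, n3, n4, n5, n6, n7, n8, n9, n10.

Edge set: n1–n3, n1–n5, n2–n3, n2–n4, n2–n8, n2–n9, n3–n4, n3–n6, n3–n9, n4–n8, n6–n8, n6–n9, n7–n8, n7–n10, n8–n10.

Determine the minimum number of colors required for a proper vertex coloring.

n2, n4, n8 form a triangle, so at least 3 colors are needed.
A valid assignment using 3 colors: n1=B, n2=B, n3=R, n4=G, n5=R, n6=B, n7=G, n8=R, n9=G, n10=B. Every edge joins two different colors.

3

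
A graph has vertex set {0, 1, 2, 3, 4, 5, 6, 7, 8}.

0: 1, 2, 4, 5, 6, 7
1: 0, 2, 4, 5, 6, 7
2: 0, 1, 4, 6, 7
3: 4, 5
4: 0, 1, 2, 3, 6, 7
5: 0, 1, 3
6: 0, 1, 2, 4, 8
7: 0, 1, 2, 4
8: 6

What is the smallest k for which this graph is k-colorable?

5

0, 1, 2, 4, 6 form a clique, so at least 5 colors are needed.
A valid assignment using 5 colors: 0=blue, 1=red, 2=yellow, 3=red, 4=green, 5=green, 6=purple, 7=purple, 8=red. Every edge joins two different colors.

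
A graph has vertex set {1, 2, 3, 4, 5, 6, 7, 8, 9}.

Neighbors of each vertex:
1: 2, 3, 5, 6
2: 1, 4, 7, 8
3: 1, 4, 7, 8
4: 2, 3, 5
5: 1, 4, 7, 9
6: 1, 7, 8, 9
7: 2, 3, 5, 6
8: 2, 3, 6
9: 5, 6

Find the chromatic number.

3 and 8 are adjacent, so at least 2 colors are needed.
One proper 2-coloring: 1=a, 2=b, 3=b, 4=a, 5=b, 6=b, 7=a, 8=a, 9=a. Each edge has distinct colors on its endpoints.

2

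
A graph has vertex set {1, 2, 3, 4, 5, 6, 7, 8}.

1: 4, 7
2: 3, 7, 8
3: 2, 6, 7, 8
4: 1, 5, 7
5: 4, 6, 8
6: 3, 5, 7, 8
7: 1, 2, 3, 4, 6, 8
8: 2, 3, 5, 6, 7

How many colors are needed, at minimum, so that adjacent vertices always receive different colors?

2, 3, 7, 8 are mutually adjacent (a clique of size 4), so at least 4 colors are needed.
4 colors suffice: color a → {5, 7}; color b → {4, 8}; color c → {1, 3}; color d → {2, 6}. Every edge joins two different colors.

4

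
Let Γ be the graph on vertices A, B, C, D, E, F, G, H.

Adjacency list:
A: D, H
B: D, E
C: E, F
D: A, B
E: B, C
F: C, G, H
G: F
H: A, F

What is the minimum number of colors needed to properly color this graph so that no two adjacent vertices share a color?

The cycle D-B-E-C-F-H-A-D has odd length 7, so it cannot be 2-colored; at least 3 colors are needed.
3 colors suffice: color red → {D, E, F}; color blue → {B, C, G, H}; color green → {A}. Every edge joins two different colors.

3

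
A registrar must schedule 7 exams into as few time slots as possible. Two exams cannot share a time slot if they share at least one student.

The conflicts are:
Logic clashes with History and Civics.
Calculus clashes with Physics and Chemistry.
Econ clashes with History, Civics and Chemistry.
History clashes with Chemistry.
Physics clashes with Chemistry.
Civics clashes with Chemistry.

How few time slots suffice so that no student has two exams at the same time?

3

Econ, Civics, Chemistry are mutually in conflict, so at least 3 time slots are needed.
Using 3 time slots: Logic=1, Calculus=3, Econ=3, History=2, Physics=2, Civics=2, Chemistry=1. No two conflicting exams share a time slot.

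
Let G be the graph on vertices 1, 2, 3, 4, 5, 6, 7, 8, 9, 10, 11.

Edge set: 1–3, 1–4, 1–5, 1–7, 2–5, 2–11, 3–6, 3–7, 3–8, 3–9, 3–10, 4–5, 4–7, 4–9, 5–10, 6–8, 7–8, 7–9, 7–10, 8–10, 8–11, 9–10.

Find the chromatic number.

3, 7, 8, 10 are mutually adjacent (a clique of size 4), so at least 4 colors are needed.
4 colors suffice: color a → {5, 6, 7, 11}; color b → {2, 3, 4}; color c → {1, 10}; color d → {8, 9}. Every edge joins two different colors.

4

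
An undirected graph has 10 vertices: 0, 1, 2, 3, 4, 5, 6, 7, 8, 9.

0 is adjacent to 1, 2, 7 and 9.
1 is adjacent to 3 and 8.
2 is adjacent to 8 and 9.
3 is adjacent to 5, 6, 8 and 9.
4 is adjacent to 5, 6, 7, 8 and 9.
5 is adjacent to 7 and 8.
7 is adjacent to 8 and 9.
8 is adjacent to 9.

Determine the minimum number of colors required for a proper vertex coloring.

4

4, 5, 7, 8 form a clique, so at least 4 colors are needed.
4 colors suffice: color a → {0, 6, 8}; color b → {1, 5, 9}; color c → {2, 3, 4}; color d → {7}. Every edge joins two different colors.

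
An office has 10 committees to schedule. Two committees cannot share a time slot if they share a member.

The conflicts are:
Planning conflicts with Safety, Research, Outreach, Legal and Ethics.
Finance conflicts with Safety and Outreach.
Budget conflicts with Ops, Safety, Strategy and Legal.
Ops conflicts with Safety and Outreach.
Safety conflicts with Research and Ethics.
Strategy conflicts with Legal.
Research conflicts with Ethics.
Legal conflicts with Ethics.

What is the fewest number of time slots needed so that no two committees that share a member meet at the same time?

4

Planning, Safety, Research, Ethics are mutually in conflict, so at least 4 time slots are needed.
4 time slots suffice: time slot 1 → {Safety, Outreach, Legal}; time slot 2 → {Planning, Finance, Budget}; time slot 3 → {Ops, Strategy, Ethics}; time slot 4 → {Research}. Every pair that conflicts lands in different time slots.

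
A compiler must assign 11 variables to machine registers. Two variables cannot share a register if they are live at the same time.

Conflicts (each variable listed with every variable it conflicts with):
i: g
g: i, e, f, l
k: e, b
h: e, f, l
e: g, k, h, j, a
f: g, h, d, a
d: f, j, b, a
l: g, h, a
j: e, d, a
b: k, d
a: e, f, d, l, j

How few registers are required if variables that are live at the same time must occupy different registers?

3

e, j, a are mutually in conflict, so at least 3 registers are needed.
3 registers suffice: register 1 → {i, e, d, l}; register 2 → {g, h, b, a}; register 3 → {k, f, j}. Every pair that conflicts lands in different registers.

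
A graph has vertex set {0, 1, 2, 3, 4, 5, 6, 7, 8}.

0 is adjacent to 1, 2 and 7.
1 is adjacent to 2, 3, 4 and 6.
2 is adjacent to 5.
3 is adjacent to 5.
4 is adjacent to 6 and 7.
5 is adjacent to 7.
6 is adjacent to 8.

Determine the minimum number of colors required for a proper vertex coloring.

3

0, 1, 2 are mutually adjacent, so at least 3 colors are needed.
A valid assignment using 3 colors: 0=blue, 1=red, 2=green, 3=blue, 4=blue, 5=red, 6=green, 7=green, 8=red. No two adjacent vertices share a color.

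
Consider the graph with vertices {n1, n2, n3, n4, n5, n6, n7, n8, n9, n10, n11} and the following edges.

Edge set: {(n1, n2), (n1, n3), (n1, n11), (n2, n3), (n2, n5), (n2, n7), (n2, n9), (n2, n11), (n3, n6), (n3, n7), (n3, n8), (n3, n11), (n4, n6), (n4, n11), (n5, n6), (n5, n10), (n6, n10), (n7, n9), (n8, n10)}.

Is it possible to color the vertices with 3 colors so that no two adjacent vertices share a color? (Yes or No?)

n1, n2, n3, n11 are mutually adjacent (a clique of size 4), so at least 4 colors are needed.
So 3 colors are not enough.

No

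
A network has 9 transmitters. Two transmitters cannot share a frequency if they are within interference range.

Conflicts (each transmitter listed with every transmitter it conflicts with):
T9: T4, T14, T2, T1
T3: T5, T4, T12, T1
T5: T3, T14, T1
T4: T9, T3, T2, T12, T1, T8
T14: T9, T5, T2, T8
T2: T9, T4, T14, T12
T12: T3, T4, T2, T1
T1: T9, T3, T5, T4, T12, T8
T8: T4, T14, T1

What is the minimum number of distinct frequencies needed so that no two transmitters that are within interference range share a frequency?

T3, T4, T12, T1 are mutually in conflict, so at least 4 frequencies are needed.
4 frequencies suffice: frequency 1 → {T4, T14}; frequency 2 → {T2, T1}; frequency 3 → {T9, T3, T8}; frequency 4 → {T5, T12}. Each listed conflict is separated.

4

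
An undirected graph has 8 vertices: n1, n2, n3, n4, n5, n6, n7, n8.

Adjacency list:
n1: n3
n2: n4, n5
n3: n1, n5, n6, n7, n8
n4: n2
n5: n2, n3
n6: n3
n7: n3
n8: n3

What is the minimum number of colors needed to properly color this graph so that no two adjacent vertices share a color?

n3 and n6 are adjacent, so at least 2 colors are needed.
2 colors suffice: color 1 → {n2, n3}; color 2 → {n1, n4, n5, n6, n7, n8}. Each edge has distinct colors on its endpoints.

2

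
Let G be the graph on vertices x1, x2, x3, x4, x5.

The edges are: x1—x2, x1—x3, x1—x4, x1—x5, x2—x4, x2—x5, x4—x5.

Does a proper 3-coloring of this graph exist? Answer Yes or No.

x1, x2, x4, x5 form a clique, so at least 4 colors are needed.
So 3 colors are not enough.

No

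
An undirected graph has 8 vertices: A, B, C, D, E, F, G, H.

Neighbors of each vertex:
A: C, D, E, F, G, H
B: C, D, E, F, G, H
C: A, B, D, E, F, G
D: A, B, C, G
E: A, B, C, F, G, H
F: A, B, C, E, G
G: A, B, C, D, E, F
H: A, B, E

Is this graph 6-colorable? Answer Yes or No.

The chromatic number is 5. B, C, E, F, G form a clique, so at least 5 colors are needed.
One proper 5-coloring: A=2, B=2, C=3, D=4, E=4, F=5, G=1, H=1.
Since 6 ≥ 5, a proper 6-coloring certainly exists.

Yes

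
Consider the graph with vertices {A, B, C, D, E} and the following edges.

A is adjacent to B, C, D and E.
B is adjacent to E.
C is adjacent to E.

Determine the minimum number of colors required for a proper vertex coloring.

A, C, E are mutually adjacent, so at least 3 colors are needed.
A valid assignment using 3 colors: A=1, B=3, C=3, D=2, E=2. Each edge has distinct colors on its endpoints.

3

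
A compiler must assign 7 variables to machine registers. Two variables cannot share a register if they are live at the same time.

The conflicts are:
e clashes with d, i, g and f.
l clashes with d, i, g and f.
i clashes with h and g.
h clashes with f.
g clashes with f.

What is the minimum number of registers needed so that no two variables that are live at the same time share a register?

e, i, g pairwise conflict, so at least 3 registers are needed.
Using 3 registers: e=2, l=2, d=1, i=1, h=2, g=3, f=1. Every pair that conflicts lands in different registers.

3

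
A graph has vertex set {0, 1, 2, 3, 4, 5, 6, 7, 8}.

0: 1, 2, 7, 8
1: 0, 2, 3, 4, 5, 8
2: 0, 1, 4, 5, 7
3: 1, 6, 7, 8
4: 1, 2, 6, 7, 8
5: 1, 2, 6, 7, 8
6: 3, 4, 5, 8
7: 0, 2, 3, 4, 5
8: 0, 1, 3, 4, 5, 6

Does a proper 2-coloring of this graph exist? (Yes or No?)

No

0, 1, 2 are pairwise adjacent, so at least 3 colors are needed.
So 2 colors are not enough.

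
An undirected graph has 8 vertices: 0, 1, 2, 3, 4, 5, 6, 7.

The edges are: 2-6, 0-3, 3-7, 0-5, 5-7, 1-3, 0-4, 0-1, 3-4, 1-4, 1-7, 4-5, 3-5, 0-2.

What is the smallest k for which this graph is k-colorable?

0, 3, 4, 5 are pairwise adjacent (a clique of size 4), so at least 4 colors are needed.
A valid assignment using 4 colors: 0=b, 1=c, 2=a, 3=a, 4=d, 5=c, 6=b, 7=b. Each edge has distinct colors on its endpoints.

4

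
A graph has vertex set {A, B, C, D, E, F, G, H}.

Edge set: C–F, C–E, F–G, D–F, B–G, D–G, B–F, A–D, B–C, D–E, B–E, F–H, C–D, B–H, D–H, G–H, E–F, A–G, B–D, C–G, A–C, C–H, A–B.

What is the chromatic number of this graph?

B, C, D, F, G, H form a clique, so at least 6 colors are needed.
6 colors suffice: color 1 → {C}; color 2 → {B}; color 3 → {D}; color 4 → {A, F}; color 5 → {E, G}; color 6 → {H}. Each edge has distinct colors on its endpoints.

6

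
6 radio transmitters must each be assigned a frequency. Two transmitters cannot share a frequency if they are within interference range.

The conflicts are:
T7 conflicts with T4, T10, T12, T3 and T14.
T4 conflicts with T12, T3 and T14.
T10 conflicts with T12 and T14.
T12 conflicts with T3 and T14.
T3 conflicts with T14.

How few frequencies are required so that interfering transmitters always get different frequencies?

5

T7, T4, T12, T3, T14 all conflict with each other, so at least 5 frequencies are needed.
A valid assignment using 5 frequencies: T7=3, T4=4, T10=4, T12=2, T3=5, T14=1. Every pair that conflicts lands in different frequencies.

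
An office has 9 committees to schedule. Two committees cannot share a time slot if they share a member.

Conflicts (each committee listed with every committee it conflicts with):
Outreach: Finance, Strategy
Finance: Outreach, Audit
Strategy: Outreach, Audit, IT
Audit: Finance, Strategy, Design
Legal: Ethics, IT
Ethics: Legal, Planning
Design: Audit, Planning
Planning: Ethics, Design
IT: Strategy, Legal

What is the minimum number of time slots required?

3

The cycle Design-Audit-Strategy-IT-Legal-Ethics-Planning-Design has odd length 7, so it cannot be 2-colored; at least 3 time slots are needed.
3 time slots suffice: time slot 1 → {Outreach, Audit, Planning, IT}; time slot 2 → {Finance, Strategy, Ethics, Design}; time slot 3 → {Legal}. Every pair that conflicts lands in different time slots.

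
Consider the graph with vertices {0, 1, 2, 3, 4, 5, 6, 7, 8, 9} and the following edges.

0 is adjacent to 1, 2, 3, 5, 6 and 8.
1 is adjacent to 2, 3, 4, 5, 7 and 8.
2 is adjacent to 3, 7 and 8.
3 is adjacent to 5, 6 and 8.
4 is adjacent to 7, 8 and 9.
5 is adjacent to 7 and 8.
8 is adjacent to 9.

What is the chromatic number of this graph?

5

0, 1, 3, 5, 8 are pairwise adjacent (a clique of size 5), so at least 5 colors are needed.
5 colors suffice: color red → {6, 7, 8}; color blue → {1, 9}; color green → {0, 4}; color yellow → {3}; color purple → {2, 5}. No two adjacent vertices share a color.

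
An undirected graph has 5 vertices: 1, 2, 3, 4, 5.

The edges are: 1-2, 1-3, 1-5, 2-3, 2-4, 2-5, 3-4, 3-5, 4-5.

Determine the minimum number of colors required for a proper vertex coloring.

4

2, 3, 4, 5 form a clique, so at least 4 colors are needed.
4 colors suffice: color red → {3}; color blue → {5}; color green → {2}; color yellow → {1, 4}. Every edge joins two different colors.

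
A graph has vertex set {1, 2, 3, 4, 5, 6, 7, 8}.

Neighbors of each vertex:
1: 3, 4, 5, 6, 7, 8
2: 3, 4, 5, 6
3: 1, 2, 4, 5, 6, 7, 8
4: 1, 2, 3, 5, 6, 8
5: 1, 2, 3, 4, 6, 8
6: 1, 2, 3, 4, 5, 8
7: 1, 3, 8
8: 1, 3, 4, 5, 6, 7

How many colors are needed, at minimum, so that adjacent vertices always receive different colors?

1, 3, 4, 5, 6, 8 are mutually adjacent (a clique of size 6), so at least 6 colors are needed.
A valid assignment using 6 colors: 1=f, 2=c, 3=a, 4=e, 5=b, 6=d, 7=b, 8=c. No two adjacent vertices share a color.

6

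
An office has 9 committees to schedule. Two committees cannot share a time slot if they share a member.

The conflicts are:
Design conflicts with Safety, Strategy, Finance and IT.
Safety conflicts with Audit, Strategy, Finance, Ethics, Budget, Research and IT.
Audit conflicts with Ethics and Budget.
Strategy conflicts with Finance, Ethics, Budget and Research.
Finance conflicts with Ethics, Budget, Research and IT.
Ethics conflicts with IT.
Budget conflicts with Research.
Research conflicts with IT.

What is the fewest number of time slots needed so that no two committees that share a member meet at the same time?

5

Safety, Strategy, Finance, Budget, Research pairwise conflict, so at least 5 time slots are needed.
5 time slots suffice: time slot 1 → {Safety}; time slot 2 → {Audit, Finance}; time slot 3 → {Strategy, IT}; time slot 4 → {Design, Ethics, Budget}; time slot 5 → {Research}. Each listed conflict is separated.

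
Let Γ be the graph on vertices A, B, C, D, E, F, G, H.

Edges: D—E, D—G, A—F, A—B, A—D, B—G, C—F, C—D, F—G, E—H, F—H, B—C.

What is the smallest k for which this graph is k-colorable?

3

The cycle F-H-E-D-G-F has odd length 5, so it cannot be 2-colored; at least 3 colors are needed.
One proper 3-coloring: A=2, B=1, C=2, D=1, E=2, F=1, G=2, H=3. Each edge has distinct colors on its endpoints.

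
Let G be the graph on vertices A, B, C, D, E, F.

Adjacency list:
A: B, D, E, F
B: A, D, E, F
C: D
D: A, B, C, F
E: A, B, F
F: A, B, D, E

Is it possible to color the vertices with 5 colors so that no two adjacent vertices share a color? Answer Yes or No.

The chromatic number is 4. A, B, D, F are mutually adjacent (a clique of size 4), so at least 4 colors are needed.
4 colors suffice: color red → {D, E}; color blue → {B, C}; color green → {A}; color yellow → {F}.
Since 5 ≥ 4, a proper 5-coloring certainly exists.

Yes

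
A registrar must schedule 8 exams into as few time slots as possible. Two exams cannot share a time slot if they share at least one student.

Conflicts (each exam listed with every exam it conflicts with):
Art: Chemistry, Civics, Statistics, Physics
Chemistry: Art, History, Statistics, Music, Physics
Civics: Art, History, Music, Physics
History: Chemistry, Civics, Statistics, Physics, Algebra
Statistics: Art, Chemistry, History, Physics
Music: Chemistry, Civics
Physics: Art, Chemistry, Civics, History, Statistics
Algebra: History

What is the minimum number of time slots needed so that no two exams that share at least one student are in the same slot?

4

Chemistry, History, Statistics, Physics are mutually in conflict, so at least 4 time slots are needed.
4 time slots suffice: time slot 1 → {Art, History, Music}; time slot 2 → {Chemistry, Civics, Algebra}; time slot 3 → {Physics}; time slot 4 → {Statistics}. Each listed conflict is separated.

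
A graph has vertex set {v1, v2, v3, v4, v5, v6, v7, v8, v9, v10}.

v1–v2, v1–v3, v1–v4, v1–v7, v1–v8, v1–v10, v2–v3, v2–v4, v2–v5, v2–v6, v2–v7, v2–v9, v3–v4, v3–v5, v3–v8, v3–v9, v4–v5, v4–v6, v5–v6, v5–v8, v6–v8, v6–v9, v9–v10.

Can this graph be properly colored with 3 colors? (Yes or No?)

v1, v2, v3, v4 form a clique, so at least 4 colors are needed.
So 3 colors are not enough.

No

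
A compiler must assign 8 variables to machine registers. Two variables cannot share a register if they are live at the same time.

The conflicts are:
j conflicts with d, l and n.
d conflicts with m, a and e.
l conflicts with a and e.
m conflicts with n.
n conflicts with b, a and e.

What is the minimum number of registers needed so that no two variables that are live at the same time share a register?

2

d and e conflict, so at least 2 registers are needed.
A valid assignment using 2 registers: j=2, d=1, l=1, m=2, n=1, b=2, a=2, e=2. Every pair that conflicts lands in different registers.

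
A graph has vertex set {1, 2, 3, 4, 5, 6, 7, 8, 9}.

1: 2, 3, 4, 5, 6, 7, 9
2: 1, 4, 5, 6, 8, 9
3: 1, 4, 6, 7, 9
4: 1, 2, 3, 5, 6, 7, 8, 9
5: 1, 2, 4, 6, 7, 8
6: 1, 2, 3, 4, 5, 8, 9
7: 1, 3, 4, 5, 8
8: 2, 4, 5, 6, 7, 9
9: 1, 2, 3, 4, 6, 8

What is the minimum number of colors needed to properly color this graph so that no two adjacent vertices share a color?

2, 4, 6, 8, 9 are mutually adjacent (a clique of size 5), so at least 5 colors are needed.
One proper 5-coloring: 1=c, 2=e, 3=e, 4=a, 5=d, 6=b, 7=b, 8=c, 9=d. No two adjacent vertices share a color.

5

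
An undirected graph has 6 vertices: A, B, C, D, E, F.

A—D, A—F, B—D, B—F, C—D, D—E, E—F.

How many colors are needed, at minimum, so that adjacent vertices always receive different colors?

C and D are adjacent, so at least 2 colors are needed.
2 colors suffice: color 1 → {D, F}; color 2 → {A, B, C, E}. Every edge joins two different colors.

2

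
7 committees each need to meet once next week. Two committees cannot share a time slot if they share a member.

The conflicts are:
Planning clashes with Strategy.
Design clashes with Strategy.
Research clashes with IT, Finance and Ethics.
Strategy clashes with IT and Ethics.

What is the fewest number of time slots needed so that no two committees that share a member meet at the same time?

Research and Finance conflict, so at least 2 time slots are needed.
2 time slots suffice: time slot 1 → {Research, Strategy}; time slot 2 → {Planning, Design, IT, Finance, Ethics}. Each listed conflict is separated.

2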